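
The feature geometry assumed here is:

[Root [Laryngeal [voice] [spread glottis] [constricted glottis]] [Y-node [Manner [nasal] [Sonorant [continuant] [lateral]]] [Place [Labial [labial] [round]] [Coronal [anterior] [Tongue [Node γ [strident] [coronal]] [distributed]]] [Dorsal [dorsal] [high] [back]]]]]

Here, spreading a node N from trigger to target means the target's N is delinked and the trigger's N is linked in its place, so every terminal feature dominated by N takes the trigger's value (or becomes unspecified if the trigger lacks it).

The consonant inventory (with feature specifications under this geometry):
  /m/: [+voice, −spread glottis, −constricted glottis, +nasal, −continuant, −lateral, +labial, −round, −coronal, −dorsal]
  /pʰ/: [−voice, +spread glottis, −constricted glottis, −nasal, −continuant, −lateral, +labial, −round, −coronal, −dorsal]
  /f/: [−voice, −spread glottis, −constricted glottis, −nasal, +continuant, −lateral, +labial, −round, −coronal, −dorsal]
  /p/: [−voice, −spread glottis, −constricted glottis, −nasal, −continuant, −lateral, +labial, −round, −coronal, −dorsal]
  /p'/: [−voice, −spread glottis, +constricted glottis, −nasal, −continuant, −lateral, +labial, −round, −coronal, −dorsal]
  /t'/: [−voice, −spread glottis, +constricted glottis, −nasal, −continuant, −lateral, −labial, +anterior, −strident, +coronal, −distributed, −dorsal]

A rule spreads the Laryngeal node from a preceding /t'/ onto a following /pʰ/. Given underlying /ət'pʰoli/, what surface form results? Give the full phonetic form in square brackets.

[ət'p'oli]

Laryngeal immediately or transitively dominates [voice], [spread glottis], [constricted glottis].
The target acquires /t'/'s values for everything under Laryngeal — [−voice], [−spread glottis], [+constricted glottis] — while keeping its own [nasal], [continuant], [lateral], ….
The resulting bundle matches /p'/ in the inventory; substituting it for /pʰ/ gives [ət'p'oli].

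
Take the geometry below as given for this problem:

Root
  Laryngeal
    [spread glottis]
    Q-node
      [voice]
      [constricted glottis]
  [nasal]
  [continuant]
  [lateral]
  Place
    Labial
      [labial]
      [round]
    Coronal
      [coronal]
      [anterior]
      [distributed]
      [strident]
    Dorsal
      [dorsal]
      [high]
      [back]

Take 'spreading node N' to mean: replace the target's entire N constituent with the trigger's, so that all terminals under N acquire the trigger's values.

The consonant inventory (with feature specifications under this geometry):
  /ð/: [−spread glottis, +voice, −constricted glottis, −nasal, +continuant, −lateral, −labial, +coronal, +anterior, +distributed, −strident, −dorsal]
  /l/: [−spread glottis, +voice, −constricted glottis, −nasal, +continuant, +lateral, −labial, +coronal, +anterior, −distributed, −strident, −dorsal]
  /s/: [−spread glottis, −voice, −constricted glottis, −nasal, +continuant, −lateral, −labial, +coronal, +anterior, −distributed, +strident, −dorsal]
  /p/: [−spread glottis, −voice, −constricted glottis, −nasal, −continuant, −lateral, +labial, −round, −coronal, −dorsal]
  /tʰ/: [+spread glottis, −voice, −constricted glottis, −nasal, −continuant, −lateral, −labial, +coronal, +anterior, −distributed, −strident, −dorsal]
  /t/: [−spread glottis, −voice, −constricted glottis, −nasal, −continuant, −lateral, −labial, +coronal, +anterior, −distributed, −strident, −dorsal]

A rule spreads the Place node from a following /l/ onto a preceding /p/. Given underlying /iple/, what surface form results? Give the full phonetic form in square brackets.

The Place node dominates the terminals [labial], [round], [coronal], [anterior], [distributed], [strident], [dorsal], [high], [back].
The target acquires /l/'s values for everything under Place — [−labial], [+coronal], [+anterior], [−distributed], [−strident], [−dorsal] — while keeping its own [spread glottis], [voice], [constricted glottis], ….
Among the inventory, only /t/ has exactly this specification, giving the surface form [itle].

[itle]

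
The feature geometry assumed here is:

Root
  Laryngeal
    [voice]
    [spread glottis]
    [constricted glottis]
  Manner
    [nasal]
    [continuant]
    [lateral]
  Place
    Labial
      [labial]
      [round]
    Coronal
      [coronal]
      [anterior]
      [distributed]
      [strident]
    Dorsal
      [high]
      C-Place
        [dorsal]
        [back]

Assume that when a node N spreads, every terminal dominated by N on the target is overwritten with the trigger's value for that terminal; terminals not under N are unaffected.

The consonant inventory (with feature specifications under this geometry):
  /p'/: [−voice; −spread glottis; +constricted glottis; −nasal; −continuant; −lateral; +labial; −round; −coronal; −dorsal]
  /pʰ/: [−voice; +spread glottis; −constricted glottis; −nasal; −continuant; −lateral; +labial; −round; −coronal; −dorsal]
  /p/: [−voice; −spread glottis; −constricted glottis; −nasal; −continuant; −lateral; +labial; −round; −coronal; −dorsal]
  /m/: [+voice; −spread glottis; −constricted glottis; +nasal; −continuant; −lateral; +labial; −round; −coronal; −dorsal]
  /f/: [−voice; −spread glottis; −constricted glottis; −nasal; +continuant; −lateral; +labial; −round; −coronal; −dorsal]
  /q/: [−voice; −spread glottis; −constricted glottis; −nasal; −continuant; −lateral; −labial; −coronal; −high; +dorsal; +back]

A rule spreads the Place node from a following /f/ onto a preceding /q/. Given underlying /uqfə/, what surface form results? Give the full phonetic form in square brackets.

[upfə]

Terminals under Place in this geometry: [labial], [round], [coronal], [anterior], [distributed], [strident], [high], [dorsal], [back].
After delinking /q/'s Place and linking /f/'s, the affected terminals become [+labial], [−round], [−coronal], [−dorsal]; [voice], [spread glottis], [constricted glottis], … (outside Place) are retained from /q/.
The resulting bundle matches /p/ in the inventory; substituting it for /q/ gives [upfə].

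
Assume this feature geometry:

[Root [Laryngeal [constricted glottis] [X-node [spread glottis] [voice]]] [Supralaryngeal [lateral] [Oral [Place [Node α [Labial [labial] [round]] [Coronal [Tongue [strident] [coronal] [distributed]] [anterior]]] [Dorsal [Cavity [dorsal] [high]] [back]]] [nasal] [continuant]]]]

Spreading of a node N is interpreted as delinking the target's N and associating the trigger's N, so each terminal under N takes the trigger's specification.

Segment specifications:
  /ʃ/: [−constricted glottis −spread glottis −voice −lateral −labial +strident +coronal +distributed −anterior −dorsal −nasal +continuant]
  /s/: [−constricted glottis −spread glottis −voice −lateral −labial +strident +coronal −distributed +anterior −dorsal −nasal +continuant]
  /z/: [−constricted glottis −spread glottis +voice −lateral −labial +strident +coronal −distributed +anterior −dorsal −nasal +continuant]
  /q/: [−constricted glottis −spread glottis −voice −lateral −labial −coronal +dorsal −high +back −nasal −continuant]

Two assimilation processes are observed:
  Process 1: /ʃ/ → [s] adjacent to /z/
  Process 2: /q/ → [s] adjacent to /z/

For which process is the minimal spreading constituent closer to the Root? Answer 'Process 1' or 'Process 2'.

Process 1: the features that change are [anterior], [distributed]; the minimal node is Coronal (depth 5).
Process 2: the features that change are [continuant], [coronal], [anterior], [distributed], [strident], [dorsal], [high], [back]; the minimal node is Oral (depth 2).
Oral is closer to Root than Coronal, so Process 2 spreads the higher node.

Process 2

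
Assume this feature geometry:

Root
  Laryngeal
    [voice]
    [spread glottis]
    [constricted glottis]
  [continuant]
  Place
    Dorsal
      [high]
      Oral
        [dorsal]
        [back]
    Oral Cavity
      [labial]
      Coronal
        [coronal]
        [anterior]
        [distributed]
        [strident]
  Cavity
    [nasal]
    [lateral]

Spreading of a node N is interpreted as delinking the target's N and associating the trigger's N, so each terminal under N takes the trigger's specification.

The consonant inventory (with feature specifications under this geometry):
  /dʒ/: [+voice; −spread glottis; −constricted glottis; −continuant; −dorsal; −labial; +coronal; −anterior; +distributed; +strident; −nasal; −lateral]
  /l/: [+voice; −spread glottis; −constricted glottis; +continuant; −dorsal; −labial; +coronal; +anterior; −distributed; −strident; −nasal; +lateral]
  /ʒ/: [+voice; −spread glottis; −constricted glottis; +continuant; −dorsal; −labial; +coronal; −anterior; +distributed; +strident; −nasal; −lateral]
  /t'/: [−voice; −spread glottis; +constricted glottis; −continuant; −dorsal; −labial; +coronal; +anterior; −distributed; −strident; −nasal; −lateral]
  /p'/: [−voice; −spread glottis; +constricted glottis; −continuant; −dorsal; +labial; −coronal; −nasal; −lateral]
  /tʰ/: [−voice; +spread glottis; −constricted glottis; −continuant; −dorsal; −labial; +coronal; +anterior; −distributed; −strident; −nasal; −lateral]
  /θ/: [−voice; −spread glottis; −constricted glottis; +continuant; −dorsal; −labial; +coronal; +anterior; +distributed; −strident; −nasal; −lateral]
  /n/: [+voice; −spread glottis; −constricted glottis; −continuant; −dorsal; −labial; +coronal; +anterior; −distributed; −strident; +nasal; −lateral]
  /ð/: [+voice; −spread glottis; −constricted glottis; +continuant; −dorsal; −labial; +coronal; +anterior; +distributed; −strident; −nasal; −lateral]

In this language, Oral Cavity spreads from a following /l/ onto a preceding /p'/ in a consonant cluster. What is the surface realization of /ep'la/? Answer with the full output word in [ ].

[et'la]

Terminals under Oral Cavity in this geometry: [labial], [coronal], [anterior], [distributed], [strident].
Spreading Oral Cavity from /l/ onto /p'/ replaces those values with /l/'s: [−labial], [+coronal], [+anterior], [−distributed], [−strident]. Features outside Oral Cavity ([voice], [spread glottis], [constricted glottis], …) stay as in /p'/.
Among the inventory, only /t'/ has exactly this specification, giving the surface form [et'la].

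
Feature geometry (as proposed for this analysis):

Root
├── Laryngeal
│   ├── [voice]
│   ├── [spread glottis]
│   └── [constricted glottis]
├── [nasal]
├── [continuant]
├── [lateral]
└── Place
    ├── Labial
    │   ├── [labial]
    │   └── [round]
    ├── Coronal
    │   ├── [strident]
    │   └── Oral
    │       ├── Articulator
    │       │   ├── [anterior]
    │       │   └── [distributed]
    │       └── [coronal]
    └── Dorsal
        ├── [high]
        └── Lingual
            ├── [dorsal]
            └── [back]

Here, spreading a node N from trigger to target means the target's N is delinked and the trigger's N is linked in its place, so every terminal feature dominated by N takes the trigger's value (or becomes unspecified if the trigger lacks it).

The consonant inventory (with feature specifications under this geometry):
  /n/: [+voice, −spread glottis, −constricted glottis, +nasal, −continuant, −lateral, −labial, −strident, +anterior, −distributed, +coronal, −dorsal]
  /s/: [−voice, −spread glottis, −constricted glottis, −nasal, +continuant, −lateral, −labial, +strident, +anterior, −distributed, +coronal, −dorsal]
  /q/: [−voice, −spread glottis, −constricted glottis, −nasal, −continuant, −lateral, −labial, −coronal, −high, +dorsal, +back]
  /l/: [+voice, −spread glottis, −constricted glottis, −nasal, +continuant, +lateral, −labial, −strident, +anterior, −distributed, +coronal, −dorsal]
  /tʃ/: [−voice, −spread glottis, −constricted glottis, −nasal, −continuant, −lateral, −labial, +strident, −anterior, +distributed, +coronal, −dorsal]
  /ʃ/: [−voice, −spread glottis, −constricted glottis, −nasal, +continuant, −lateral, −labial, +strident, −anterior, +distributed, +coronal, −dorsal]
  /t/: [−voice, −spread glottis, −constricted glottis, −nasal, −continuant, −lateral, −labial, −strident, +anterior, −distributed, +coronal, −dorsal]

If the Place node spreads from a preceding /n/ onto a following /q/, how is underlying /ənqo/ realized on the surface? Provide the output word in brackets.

[ənto]

The Place node dominates the terminals [labial], [round], [strident], [anterior], [distributed], [coronal], [high], [dorsal], [back].
Spreading Place from /n/ onto /q/ replaces those values with /n/'s: [−labial], [−strident], [+anterior], [−distributed], [+coronal], [−dorsal]. Features outside Place ([voice], [spread glottis], [constricted glottis], …) stay as in /q/.
The resulting bundle matches /t/ in the inventory; substituting it for /q/ gives [ənto].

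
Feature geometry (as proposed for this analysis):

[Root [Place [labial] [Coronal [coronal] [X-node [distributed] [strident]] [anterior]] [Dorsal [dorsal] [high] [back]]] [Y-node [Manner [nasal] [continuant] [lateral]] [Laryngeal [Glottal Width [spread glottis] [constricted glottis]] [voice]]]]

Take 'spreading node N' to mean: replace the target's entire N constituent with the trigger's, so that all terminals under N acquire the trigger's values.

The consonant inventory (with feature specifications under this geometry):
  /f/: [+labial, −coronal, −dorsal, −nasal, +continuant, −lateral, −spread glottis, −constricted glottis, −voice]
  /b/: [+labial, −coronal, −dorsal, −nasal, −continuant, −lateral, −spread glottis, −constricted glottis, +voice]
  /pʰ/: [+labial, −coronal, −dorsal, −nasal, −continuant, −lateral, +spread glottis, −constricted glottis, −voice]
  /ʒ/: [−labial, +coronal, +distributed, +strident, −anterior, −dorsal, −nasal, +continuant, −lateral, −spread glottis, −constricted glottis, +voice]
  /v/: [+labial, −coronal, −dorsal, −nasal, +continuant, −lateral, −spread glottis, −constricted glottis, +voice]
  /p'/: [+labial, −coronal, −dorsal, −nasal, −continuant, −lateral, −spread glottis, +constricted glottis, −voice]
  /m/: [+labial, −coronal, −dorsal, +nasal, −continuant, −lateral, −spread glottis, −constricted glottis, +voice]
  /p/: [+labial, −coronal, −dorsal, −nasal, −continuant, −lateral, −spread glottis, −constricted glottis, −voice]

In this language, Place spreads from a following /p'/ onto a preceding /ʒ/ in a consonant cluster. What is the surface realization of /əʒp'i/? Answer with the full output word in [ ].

Place immediately or transitively dominates [labial], [coronal], [distributed], [strident], [anterior], [dorsal], [high], [back].
The target acquires /p'/'s values for everything under Place — [+labial], [−coronal], [−dorsal] — while keeping its own [nasal], [continuant], [lateral], ….
The resulting bundle matches /v/ in the inventory; substituting it for /ʒ/ gives [əvp'i].

[əvp'i]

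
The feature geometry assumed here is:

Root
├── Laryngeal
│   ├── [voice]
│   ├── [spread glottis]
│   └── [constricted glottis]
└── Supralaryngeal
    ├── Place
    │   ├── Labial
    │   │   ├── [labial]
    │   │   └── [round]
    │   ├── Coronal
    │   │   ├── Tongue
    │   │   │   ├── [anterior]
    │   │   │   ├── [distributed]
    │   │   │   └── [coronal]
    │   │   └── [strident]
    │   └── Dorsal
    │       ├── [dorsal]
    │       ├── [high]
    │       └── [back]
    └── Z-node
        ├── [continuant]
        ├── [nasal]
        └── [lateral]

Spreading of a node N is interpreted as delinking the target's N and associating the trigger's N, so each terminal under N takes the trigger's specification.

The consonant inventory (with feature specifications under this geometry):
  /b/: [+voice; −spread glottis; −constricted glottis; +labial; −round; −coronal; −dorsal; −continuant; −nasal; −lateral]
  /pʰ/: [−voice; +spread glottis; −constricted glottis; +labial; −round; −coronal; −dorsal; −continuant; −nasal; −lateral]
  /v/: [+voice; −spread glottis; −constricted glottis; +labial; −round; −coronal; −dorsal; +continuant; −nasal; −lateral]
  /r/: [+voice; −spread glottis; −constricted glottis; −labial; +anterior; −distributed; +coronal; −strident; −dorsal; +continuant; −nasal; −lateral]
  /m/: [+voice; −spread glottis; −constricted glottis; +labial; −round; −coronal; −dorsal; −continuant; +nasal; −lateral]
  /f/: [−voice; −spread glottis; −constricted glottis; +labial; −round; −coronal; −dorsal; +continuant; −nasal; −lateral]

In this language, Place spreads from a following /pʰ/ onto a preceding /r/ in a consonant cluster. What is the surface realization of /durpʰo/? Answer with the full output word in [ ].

[duvpʰo]

Place immediately or transitively dominates [labial], [round], [anterior], [distributed], [coronal], [strident], [dorsal], [high], [back].
The target acquires /pʰ/'s values for everything under Place — [+labial], [−round], [−coronal], [−dorsal] — while keeping its own [voice], [spread glottis], [constricted glottis], ….
This feature bundle is that of [v], so /durpʰo/ surfaces as [duvpʰo].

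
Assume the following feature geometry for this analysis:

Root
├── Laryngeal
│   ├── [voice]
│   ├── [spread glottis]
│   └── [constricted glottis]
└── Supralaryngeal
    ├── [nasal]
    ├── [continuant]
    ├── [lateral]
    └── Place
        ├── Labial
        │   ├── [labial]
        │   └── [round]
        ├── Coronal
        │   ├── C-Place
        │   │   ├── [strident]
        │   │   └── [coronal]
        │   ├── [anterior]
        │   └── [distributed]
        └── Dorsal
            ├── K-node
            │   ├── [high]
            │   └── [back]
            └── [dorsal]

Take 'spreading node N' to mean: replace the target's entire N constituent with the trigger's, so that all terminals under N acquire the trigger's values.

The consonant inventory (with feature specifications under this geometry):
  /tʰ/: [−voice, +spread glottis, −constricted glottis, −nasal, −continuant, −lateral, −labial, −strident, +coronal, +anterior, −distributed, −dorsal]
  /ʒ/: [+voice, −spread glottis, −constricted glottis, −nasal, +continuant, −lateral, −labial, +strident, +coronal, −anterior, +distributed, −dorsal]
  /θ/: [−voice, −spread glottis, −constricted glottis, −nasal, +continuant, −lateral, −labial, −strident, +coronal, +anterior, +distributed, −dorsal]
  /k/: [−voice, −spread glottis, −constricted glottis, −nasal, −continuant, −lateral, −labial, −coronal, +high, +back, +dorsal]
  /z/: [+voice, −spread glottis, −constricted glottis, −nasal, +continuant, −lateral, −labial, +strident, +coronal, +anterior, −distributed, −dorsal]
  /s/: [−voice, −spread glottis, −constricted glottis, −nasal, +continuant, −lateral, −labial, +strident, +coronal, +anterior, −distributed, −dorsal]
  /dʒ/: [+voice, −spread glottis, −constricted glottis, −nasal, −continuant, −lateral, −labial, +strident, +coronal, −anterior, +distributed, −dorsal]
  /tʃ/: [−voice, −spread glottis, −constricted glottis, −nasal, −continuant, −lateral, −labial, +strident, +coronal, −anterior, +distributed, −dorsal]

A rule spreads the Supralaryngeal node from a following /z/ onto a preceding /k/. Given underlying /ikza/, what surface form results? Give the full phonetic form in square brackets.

The Supralaryngeal node dominates the terminals [nasal], [continuant], [lateral], [labial], [round], [strident], [coronal], [anterior], [distributed], [high], [back], [dorsal].
Spreading Supralaryngeal from /z/ onto /k/ replaces those values with /z/'s: [−nasal], [+continuant], [−lateral], [−labial], [+strident], [+coronal], [+anterior], [−distributed], [−dorsal]. Features outside Supralaryngeal ([voice], [spread glottis], [constricted glottis]) stay as in /k/.
The resulting bundle matches /s/ in the inventory; substituting it for /k/ gives [isza].

[isza]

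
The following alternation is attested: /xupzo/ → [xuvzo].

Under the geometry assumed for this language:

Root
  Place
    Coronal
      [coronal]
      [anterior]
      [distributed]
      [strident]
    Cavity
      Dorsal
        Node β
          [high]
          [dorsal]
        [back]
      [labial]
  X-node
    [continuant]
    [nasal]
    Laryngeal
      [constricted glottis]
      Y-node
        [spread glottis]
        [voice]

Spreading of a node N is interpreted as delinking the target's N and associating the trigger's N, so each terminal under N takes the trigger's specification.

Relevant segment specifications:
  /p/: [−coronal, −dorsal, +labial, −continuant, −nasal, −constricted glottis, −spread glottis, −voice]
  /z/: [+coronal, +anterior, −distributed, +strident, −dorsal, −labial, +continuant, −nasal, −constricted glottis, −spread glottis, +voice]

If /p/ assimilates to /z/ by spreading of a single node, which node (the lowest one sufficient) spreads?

The alternation /p/ → [v] changes [voice], [continuant] and nothing else.
The smallest constituent containing every changed terminal is X-node — each of its daughters lacks at least one of the affected features.
If X-node spreads, every terminal under it takes /z/'s value, producing [v] as observed.
Since [labial], [coronal] are preserved even though /z/ disagrees there, no node above X-node spread.

X-node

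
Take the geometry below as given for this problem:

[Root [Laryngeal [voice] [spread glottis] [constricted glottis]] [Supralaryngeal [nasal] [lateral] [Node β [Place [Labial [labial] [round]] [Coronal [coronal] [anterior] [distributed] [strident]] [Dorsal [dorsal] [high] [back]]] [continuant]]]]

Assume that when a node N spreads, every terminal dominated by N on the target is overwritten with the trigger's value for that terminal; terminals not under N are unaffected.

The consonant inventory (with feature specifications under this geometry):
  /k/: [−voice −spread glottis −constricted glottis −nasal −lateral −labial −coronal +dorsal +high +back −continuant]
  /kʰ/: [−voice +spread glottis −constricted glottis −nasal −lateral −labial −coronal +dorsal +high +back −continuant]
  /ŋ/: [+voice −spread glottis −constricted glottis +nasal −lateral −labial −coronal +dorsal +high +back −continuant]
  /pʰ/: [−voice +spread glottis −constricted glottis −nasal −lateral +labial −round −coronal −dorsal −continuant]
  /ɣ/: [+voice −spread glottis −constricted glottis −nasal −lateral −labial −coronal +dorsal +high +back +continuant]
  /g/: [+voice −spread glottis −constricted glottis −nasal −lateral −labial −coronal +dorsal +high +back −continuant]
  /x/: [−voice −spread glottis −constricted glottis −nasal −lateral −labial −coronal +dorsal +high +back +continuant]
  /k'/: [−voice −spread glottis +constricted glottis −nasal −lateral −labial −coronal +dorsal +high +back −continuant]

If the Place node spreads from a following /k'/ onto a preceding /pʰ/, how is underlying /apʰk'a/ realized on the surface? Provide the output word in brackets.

Terminals under Place in this geometry: [labial], [round], [coronal], [anterior], [distributed], [strident], [dorsal], [high], [back].
After delinking /pʰ/'s Place and linking /k'/'s, the affected terminals become [−labial], [−coronal], [+dorsal], [+high], [+back]; [voice], [spread glottis], [constricted glottis], … (outside Place) are retained from /pʰ/.
The resulting bundle matches /kʰ/ in the inventory; substituting it for /pʰ/ gives [akʰk'a].

[akʰk'a]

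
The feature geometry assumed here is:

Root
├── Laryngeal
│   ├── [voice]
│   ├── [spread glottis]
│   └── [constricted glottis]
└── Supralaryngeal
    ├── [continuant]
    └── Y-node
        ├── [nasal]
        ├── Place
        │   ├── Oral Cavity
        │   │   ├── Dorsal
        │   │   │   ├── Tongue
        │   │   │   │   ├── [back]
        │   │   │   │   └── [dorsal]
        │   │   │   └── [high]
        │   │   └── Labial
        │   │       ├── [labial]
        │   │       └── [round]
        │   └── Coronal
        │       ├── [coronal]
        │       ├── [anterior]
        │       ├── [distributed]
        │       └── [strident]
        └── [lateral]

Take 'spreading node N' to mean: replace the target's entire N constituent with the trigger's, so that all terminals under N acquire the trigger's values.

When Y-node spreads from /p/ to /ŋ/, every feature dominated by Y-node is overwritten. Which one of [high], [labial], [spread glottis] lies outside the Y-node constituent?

Under this geometry, Y-node contains [nasal], [back], [dorsal], [high], [labial], [round], [coronal], [anterior], [distributed], [strident], [lateral].
[labial], [high] all lie under Y-node, so they are overwritten when Y-node spreads.
[spread glottis] is not within the Y-node subtree (it hangs from Laryngeal), so /ŋ/'s [spread glottis] value survives.

[spread glottis]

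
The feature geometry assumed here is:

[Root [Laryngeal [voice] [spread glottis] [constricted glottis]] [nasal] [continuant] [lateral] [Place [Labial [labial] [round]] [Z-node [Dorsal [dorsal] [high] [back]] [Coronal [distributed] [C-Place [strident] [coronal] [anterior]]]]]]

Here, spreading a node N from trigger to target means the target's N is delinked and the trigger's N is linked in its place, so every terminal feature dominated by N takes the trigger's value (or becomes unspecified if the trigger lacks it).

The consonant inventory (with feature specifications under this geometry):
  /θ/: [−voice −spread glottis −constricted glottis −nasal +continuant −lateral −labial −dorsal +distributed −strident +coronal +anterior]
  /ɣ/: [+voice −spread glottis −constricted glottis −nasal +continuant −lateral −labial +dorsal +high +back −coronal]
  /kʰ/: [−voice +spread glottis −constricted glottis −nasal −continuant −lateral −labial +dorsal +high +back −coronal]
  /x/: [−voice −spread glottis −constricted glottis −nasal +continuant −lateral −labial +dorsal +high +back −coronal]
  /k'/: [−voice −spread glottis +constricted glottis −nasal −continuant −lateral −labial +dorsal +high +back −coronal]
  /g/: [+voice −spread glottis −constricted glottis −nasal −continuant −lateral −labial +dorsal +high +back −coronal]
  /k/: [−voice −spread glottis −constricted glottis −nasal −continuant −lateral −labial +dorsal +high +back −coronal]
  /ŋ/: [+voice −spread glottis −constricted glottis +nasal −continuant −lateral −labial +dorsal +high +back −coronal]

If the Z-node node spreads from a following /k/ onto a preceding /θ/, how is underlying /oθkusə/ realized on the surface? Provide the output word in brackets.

[oxkusə]

Z-node immediately or transitively dominates [dorsal], [high], [back], [distributed], [strident], [coronal], [anterior].
Spreading Z-node from /k/ onto /θ/ replaces those values with /k/'s: [+dorsal], [+high], [+back], [−coronal]. Features outside Z-node ([voice], [spread glottis], [constricted glottis], …) stay as in /θ/.
Among the inventory, only /x/ has exactly this specification, giving the surface form [oxkusə].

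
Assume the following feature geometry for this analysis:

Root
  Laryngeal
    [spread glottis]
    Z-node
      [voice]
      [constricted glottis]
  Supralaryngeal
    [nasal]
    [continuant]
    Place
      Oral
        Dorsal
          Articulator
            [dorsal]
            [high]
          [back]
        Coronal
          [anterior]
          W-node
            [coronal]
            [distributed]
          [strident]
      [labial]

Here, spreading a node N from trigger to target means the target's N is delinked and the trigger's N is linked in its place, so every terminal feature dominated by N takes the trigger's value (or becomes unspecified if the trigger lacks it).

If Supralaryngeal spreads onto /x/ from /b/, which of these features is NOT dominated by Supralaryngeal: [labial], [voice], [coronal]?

The terminals dominated by Supralaryngeal are [nasal], [continuant], [dorsal], [high], [back], [anterior], [coronal], [distributed], [strident], [labial].
Spreading Supralaryngeal replaces [labial], [coronal] with the trigger's values, since each sits inside the Supralaryngeal constituent.
[voice] is not within the Supralaryngeal subtree (it hangs from Z-node), so /x/'s [voice] value survives.

[voice]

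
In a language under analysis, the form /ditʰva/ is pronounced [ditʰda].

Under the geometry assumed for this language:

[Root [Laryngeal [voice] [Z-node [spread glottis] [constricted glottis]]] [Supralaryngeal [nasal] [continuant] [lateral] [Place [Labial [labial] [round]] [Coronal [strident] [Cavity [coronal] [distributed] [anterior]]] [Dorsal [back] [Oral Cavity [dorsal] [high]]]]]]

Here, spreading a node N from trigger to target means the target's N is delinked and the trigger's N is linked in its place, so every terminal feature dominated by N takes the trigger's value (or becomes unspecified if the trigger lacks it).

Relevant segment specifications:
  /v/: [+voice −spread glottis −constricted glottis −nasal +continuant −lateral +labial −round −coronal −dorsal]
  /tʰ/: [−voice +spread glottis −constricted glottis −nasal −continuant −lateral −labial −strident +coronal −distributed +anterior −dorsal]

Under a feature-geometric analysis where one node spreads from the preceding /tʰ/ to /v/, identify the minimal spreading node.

/v/ and [d] differ in [continuant], [labial], [round], [coronal], [anterior], [distributed], [strident]; every other specified feature is identical.
In this geometry the lowest node dominating all of them is Supralaryngeal: every daughter of Supralaryngeal dominates only a proper subset, so no lower node suffices.
If Supralaryngeal spreads, every terminal under it takes /tʰ/'s value, producing [d] as observed.
[voice], [spread glottis] — on which /tʰ/ differs from /v/ — are unchanged, so Root cannot have spread; the constituent is no larger than Supralaryngeal.

Supralaryngeal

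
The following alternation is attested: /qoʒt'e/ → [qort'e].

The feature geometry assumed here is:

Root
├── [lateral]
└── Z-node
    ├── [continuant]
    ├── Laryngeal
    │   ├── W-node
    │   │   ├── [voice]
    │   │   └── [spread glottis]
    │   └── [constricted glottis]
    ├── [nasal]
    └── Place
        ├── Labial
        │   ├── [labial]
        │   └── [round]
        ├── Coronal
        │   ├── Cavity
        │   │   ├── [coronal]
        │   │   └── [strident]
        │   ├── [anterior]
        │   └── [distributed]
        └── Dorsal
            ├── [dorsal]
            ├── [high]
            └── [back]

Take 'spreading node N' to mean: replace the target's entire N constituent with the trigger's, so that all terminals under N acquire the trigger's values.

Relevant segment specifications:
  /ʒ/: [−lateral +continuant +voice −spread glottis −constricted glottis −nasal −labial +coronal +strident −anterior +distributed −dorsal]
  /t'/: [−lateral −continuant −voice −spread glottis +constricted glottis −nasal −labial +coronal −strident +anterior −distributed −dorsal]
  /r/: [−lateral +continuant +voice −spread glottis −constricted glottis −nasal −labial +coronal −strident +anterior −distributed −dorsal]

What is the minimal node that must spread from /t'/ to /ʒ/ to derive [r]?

Coronal

Comparing /ʒ/ with its surface form [r], the features that change are [anterior], [distributed], [strident].
Tracing each changed feature up the tree, the paths first meet at Coronal; any lower node misses at least one of them.
If Coronal spreads, every terminal under it takes /t'/'s value, producing [r] as observed.
[voice], [constricted glottis] stay as in /ʒ/ although /t'/ differs there, so no node dominating them spread; among the remaining candidates Coronal is the lowest that derives the output.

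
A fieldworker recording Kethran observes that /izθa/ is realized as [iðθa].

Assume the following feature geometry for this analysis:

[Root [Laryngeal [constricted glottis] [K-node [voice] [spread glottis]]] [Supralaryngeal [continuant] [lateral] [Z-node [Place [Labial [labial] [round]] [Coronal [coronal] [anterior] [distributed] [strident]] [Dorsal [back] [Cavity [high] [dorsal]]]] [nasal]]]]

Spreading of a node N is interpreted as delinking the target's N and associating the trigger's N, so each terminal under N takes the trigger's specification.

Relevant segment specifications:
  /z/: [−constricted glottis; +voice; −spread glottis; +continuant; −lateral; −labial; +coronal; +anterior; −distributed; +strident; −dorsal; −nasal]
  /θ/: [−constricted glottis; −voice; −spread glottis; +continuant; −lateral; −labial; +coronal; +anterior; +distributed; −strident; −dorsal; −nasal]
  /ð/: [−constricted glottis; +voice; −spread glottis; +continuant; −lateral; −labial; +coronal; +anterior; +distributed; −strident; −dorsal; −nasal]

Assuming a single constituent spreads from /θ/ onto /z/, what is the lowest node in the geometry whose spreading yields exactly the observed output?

Coronal

Feature comparison: [distributed], [strident] differ between /z/ and [ð]; the remaining terminals match.
Tracing each changed feature up the tree, the paths first meet at Coronal; any lower node misses at least one of them.
Delinking /z/'s Coronal and associating /θ/'s Coronal gives precisely the feature bundle of [ð].
[voice], a feature on which the two segments disagree outside Coronal, is unchanged — nothing dominating it spread, and Coronal is the minimal sufficient constituent.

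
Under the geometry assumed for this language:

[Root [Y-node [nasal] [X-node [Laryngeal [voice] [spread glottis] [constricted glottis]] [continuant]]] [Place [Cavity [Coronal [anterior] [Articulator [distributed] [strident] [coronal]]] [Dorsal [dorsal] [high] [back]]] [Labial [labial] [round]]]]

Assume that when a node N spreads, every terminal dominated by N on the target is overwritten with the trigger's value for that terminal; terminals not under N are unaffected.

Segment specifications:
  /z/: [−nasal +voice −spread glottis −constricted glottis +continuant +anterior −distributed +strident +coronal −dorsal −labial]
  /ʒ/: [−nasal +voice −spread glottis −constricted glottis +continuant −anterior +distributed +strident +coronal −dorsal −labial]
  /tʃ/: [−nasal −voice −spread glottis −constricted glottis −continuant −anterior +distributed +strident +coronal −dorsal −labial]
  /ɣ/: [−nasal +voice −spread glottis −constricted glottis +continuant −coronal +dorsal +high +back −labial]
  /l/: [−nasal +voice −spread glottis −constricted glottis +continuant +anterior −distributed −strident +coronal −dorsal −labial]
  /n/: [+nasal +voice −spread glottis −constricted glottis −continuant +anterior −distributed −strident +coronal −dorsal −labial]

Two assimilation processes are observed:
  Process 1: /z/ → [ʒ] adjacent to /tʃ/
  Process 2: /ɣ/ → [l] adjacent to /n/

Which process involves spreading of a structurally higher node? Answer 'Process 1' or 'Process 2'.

Process 2

In Process 1, [anterior], [distributed] change, so the minimal spreading node is Coronal at depth 3.
Process 2 alters [coronal], [anterior], [distributed], [strident], [dorsal], [high], [back]; the lowest common ancestor is Cavity (depth 2 from Root).
Depth 2 < depth 3; Process 2 involves the structurally higher constituent Cavity.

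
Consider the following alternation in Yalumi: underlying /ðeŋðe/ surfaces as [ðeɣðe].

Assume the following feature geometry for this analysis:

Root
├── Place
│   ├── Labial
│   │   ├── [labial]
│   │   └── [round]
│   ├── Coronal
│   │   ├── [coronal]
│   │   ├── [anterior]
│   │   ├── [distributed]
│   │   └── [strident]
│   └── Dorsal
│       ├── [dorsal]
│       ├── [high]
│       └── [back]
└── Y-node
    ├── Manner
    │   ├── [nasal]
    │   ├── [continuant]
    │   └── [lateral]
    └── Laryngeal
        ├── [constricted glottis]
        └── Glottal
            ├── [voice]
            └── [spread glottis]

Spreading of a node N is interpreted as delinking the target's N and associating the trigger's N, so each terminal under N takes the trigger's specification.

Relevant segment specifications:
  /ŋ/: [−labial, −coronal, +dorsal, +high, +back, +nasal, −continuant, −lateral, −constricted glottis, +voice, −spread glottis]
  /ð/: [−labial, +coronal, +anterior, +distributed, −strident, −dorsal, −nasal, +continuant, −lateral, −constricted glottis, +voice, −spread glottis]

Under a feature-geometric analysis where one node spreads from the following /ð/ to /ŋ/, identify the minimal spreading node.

/ŋ/ and [ɣ] differ in [nasal], [continuant]; every other specified feature is identical.
The smallest constituent containing every changed terminal is Manner — each of its daughters lacks at least one of the affected features.
Delinking /ŋ/'s Manner and associating /ð/'s Manner gives precisely the feature bundle of [ɣ].
[dorsal], [coronal] stay as in /ŋ/ although /ð/ differs there, so no node dominating them spread; among the remaining candidates Manner is the lowest that derives the output.

Manner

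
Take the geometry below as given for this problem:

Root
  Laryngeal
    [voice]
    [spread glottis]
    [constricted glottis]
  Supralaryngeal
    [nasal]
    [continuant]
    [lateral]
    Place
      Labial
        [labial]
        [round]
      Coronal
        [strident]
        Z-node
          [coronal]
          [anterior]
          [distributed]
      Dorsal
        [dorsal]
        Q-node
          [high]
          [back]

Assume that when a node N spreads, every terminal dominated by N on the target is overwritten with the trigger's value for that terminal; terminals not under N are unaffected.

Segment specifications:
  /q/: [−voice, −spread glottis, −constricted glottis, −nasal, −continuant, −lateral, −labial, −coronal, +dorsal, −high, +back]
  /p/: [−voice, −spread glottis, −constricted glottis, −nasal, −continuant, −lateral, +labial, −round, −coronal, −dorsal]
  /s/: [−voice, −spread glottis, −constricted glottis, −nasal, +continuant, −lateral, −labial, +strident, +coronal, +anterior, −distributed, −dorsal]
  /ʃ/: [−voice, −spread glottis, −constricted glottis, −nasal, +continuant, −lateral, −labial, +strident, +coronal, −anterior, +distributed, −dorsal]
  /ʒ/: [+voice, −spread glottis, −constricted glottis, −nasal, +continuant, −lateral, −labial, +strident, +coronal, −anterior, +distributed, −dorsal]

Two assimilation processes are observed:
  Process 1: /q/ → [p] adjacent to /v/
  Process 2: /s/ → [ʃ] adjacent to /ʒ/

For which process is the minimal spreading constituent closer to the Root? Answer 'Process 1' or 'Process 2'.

Process 1

Process 1: the features that change are [labial], [round], [dorsal], [high], [back]; the minimal node is Place (depth 2).
In Process 2, [anterior], [distributed] change, so the minimal spreading node is Z-node at depth 4.
Place (depth 2) sits above Z-node (depth 4), making Process 1 the one with the higher spreading node.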